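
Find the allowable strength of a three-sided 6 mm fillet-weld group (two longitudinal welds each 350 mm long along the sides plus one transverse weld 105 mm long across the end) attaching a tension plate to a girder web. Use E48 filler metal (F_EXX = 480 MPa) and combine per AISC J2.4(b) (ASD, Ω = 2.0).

t_e = 0.707 × 6 = 4.242 mm.
R_nwl = 0.6 × 480 × 4.242 × 700 × 10⁻³ = 855.2 kN (longitudinal, 2 welds).
R_nwt = 0.6 × 480 × 4.242 × 105 × 10⁻³ = 128.3 kN (transverse, base value).
(i) R_nwl + R_nwt = 983.5 kN; (ii) 0.85 R_nwl + 1.5 R_nwt = 919.3 kN.
R_n = max = 983.5 kN [governs: (i)]; R_n/Ω = 491.7 kN.

R_n/Ω ≈ 492 kN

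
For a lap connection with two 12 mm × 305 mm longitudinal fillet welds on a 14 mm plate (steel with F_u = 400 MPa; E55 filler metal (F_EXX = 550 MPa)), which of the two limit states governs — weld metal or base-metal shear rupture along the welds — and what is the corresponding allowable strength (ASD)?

t_e = 0.707 × 12 = 8.484 mm; L = 610 mm.
Weld metal: R_n/Ω = (1/2.0) × 0.6 × 550 × 8.484 × 610 × 10⁻³ = 853.9 kN.
Base metal (shear rupture): R_n/Ω = (1/2.0) × 0.6 × 400 × 14 × 610 × 10⁻³ = 1025 kN.
Governing: weld metal.

R_n/Ω ≈ 854 kN (weld metal governs)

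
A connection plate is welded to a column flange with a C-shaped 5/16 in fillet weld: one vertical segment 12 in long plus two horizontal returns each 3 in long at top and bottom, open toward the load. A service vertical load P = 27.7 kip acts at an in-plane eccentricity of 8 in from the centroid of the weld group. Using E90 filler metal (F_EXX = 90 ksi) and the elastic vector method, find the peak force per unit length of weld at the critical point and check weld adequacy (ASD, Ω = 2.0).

Total weld length L_w = 18 in. Treat welds as unit-width lines.
Centroid: x̄ = 2×3×1.5 / 18 = 0.5 in from the vertical weld.
Polar moment about centroid: J = I_x + I_y = [12³/12 + 2×3×6²] + [12×0.5² + 2(3³/12 + 3×1²)] = 373.5 in³.
Direct shear f_v = P/L_w = 27.7 / 18 = 1.539 kip/in (vertical).
Torsion M = P·e = 27.7 × 8 = 221.6 kip·in.
Critical point at (x, y) = (2.5, 6) from centroid. f_tx = M·y/J = 3.56 kip/in; f_ty = M·x/J = 1.483 kip/in.
Resultant f_max = √[f_tx² + (f_v + f_ty)²] = √[3.56² + (1.539 + 1.483)²] = 4.67 kip/in.
Capacity per unit length: r_n/Ω = (1/2.0) × 0.6 × 90 × (0.707 × 0.3125) = 5.965 kip/in.
4.67 ≤ 5.965 → adequate.

f_max ≈ 4.67 kip/in; adequate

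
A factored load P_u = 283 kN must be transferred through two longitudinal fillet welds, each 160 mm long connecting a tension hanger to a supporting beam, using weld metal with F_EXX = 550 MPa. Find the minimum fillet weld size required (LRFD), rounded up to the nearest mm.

w = 6 mm

Total weld length L = 320 mm.
Required throat t_e = P_u / (φ × 0.6 F_EXX × L) = 283 / (0.75 × 0.6 × 550 × 320 × 10⁻³) = 3.573 mm.
Required leg w = t_e / 0.707 = 5.054 mm → use 6 mm.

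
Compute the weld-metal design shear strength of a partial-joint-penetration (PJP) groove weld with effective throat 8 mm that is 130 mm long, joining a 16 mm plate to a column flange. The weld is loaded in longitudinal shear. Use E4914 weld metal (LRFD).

φR_n ≈ 229 kN

E49XX → F_EXX = 490 MPa.
Effective throat (given) t_e = 8 mm.
A_we = 8 × 130 = 1040 mm².
F_nw = 0.6 F_EXX = 294 MPa.
φR_n = 0.75 × 294 × 1040 × 10⁻³ = 229.3 kN.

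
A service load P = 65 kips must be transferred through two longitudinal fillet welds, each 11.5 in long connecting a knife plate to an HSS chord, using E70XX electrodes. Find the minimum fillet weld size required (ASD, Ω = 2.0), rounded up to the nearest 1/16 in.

w = 1/4 in

E70XX → F_EXX = 70 ksi.
Total weld length L = 23 in.
Required throat t_e = P × Ω / (0.6 F_EXX × L) = 65 × 2.0 / (0.6 × 70 × 23) = 0.1346 in.
Required leg w = t_e / 0.707 = 0.1903 in → use 1/4 in.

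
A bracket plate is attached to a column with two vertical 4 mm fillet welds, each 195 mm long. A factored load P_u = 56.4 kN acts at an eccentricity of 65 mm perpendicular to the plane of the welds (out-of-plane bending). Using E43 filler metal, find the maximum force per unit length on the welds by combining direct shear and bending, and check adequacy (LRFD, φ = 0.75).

f_max ≈ 323 N/mm; adequate

E43XX → F_EXX = 430 MPa.
L_w = 2 × 195 = 390 mm; section modulus (unit throat) S = 2 × L²/6 = 12680 mm².
Direct shear f_v = P/L_w = 56.4×10³/390 = 144.6 N/mm.
Moment M = P × e = 56.4×10³ × 65 = 3666000 N·mm; bending f_b = M/S = 289.2 N/mm.
f_max = √(f_v² + f_b²) = √(144.6² + 289.2²) = 323.4 N/mm.
φr_n = 0.75 × 0.6 × 430 × (0.707 × 4) = 547.2 N/mm → adequate.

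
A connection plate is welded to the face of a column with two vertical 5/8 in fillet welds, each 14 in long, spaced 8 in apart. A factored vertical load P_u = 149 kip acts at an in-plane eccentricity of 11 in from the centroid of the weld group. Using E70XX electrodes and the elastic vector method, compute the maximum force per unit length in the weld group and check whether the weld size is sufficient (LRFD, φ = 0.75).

E70XX → F_EXX = 70 ksi.
Total weld length L_w = 28 in. Treat welds as unit-width lines.
Polar moment about centroid: J = 2[d³/12 + d(b/2)²] = 2[14³/12 + 14×4²] = 905.3 in³.
Direct shear f_v = P/L_w = 149 / 28 = 5.321 kip/in (vertical).
Torsion M = P·e = 149 × 11 = 1639 kip·in.
Critical point at (x, y) = (4, 7) from centroid. f_tx = M·y/J = 12.67 kip/in; f_ty = M·x/J = 7.242 kip/in.
Resultant f_max = √[f_tx² + (f_v + f_ty)²] = √[12.67² + (5.321 + 7.242)²] = 17.84 kip/in.
Capacity per unit length: φr_n = 0.75 × 0.6 × 70 × (0.707 × 0.625) = 13.92 kip/in.
17.84 > 13.92 → NOT adequate.

f_max ≈ 17.8 kip/in; NOT adequate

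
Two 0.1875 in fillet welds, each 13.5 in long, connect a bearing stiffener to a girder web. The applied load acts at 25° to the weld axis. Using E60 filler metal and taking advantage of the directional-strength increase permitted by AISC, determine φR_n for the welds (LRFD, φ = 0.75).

φR_n ≈ 110 kip

E60XX → F_EXX = 60 ksi.
t_e = 0.707 × 0.1875 = 0.1326 in; A_we = 0.1326 × 27 = 3.579 in².
Directional factor: 1.0 + 0.5 sin^1.5(25°) = 1.137.
F_nw = 0.6 × 60 × 1.137 = 40.95 ksi.
φR_n = 0.75 × 40.95 × 3.579 = 109.9 kip.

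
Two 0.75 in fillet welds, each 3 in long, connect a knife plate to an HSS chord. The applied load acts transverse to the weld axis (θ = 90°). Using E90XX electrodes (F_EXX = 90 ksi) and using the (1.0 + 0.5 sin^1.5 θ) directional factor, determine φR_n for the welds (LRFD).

t_e = 0.707 × 0.75 = 0.5302 in; A_we = 0.5302 × 6 = 3.181 in².
Directional factor: 1.0 + 0.5 sin^1.5(90°) = 1.5.
F_nw = 0.6 × 90 × 1.5 = 81 ksi.
φR_n = 0.75 × 81 × 3.181 = 193.3 kips.

φR_n ≈ 193 kips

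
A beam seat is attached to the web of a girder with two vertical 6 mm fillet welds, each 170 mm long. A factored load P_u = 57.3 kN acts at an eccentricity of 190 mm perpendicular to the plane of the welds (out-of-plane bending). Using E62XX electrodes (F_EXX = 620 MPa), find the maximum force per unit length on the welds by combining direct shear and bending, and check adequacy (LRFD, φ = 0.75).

f_max ≈ 1140 N/mm; adequate

L_w = 2 × 170 = 340 mm; section modulus (unit throat) S = 2 × L²/6 = 9633 mm².
Direct shear f_v = P/L_w = 57.3×10³/340 = 168.5 N/mm.
Moment M = P × e = 57.3×10³ × 190 = 10887000 N·mm; bending f_b = M/S = 1130 N/mm.
f_max = √(f_v² + f_b²) = √(168.5² + 1130²) = 1143 N/mm.
φr_n = 0.75 × 0.6 × 620 × (0.707 × 6) = 1184 N/mm → adequate.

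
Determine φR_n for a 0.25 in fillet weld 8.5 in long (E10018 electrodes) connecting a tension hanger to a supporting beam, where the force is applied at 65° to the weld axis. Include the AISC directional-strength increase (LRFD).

φR_n ≈ 96.8 kip

E100XX → F_EXX = 100 ksi.
t_e = 0.707 × 0.25 = 0.1767 in; A_we = 0.1767 × 8.5 = 1.502 in².
Directional factor: 1.0 + 0.5 sin^1.5(65°) = 1.431.
F_nw = 0.6 × 100 × 1.431 = 85.88 ksi.
φR_n = 0.75 × 85.88 × 1.502 = 96.77 kip.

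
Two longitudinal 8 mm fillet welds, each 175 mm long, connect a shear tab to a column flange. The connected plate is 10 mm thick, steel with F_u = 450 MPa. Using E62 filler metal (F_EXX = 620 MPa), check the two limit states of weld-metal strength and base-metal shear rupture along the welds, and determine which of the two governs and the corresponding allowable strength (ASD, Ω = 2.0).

t_e = 0.707 × 8 = 5.656 mm; L = 350 mm.
Weld metal: R_n/Ω = (1/2.0) × 0.6 × 620 × 5.656 × 350 × 10⁻³ = 368.2 kN.
Base metal (shear rupture): R_n/Ω = (1/2.0) × 0.6 × 450 × 10 × 350 × 10⁻³ = 472.5 kN.
Governing: weld metal.

R_n/Ω ≈ 368 kN (weld metal governs)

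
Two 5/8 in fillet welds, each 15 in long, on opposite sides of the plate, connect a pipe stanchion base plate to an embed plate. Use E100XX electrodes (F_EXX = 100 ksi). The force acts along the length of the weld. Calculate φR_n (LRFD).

φR_n ≈ 597 kip

Effective throat t_e = 0.707 × 0.625 = 0.4419 in.
Total length L = 30 in; A_we = 0.4419 × 30 = 13.26 in².
F_nw = 0.6 F_EXX = 0.6 × 100 = 60 ksi.
φR_n = 0.75 × 60 × 13.26 = 596.5 kip.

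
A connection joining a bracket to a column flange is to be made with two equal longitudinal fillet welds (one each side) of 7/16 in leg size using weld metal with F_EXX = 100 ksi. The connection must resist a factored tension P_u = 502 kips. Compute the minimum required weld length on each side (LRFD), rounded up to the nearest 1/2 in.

Throat t_e = 0.707 × 0.4375 = 0.3093 in.
φr_n = 0.75 × 0.6 × 100 × 0.3093 = 13.92 kips/in.
L_req = P_u / φr_n = 502 / 13.92 = 36.07 in total.
Per side: 36.07 / 2 = 18.03 in.
Round up → use L = 18.5 in on each side.

L = 18.5 in on each side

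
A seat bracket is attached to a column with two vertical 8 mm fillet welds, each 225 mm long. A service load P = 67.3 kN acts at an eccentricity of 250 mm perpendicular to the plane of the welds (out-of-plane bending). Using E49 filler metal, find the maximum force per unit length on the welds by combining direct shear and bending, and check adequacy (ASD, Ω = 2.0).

f_max ≈ 1010 N/mm; NOT adequate

E49XX → F_EXX = 490 MPa.
L_w = 2 × 225 = 450 mm; section modulus (unit throat) S = 2 × L²/6 = 16880 mm².
Direct shear f_v = P/L_w = 67.3×10³/450 = 149.6 N/mm.
Moment M = P × e = 67.3×10³ × 250 = 16825000 N·mm; bending f_b = M/S = 997 N/mm.
f_max = √(f_v² + f_b²) = √(149.6² + 997²) = 1008 N/mm.
r_n/Ω = (1/2.0) × 0.6 × 490 × (0.707 × 8) = 831.4 N/mm → NOT adequate.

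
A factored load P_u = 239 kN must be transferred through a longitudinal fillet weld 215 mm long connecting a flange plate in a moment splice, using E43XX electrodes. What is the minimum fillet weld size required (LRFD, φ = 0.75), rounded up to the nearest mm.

w = 9 mm

E43XX → F_EXX = 430 MPa.
Total weld length L = 215 mm.
Required throat t_e = P_u / (φ × 0.6 F_EXX × L) = 239 / (0.75 × 0.6 × 430 × 215 × 10⁻³) = 5.745 mm.
Required leg w = t_e / 0.707 = 8.126 mm → use 9 mm.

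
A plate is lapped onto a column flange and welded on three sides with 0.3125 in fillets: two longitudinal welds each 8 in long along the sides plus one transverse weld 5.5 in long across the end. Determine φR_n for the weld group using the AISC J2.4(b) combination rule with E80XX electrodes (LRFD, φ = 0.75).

φR_n ≈ 174 kip

E80XX → F_EXX = 80 ksi.
t_e = 0.707 × 0.3125 = 0.2209 in.
R_nwl = 0.6 × 80 × 0.2209 × 16 = 169.7 kip (longitudinal, 2 welds).
R_nwt = 0.6 × 80 × 0.2209 × 5.5 = 58.33 kip (transverse, base value).
(i) R_nwl + R_nwt = 228 kip; (ii) 0.85 R_nwl + 1.5 R_nwt = 231.7 kip.
R_n = max = 231.7 kip [governs: (ii)]; φR_n = 173.8 kip.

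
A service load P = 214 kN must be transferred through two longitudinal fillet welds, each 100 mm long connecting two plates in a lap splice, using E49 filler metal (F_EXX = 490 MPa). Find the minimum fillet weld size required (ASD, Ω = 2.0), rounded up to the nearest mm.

Total weld length L = 200 mm.
Required throat t_e = P × Ω / (0.6 F_EXX × L) = 214 × 2.0 / (0.6 × 490 × 200 × 10⁻³) = 7.279 mm.
Required leg w = t_e / 0.707 = 10.3 mm → use 11 mm.

w = 11 mm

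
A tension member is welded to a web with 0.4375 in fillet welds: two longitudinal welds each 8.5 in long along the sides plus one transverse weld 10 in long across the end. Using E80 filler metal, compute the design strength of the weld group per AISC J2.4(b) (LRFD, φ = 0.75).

φR_n ≈ 328 kip

E80XX → F_EXX = 80 ksi.
t_e = 0.707 × 0.4375 = 0.3093 in.
R_nwl = 0.6 × 80 × 0.3093 × 17 = 252.4 kip (longitudinal, 2 welds).
R_nwt = 0.6 × 80 × 0.3093 × 10 = 148.5 kip (transverse, base value).
(i) R_nwl + R_nwt = 400.9 kip; (ii) 0.85 R_nwl + 1.5 R_nwt = 437.2 kip.
R_n = max = 437.2 kip [governs: (ii)]; φR_n = 327.9 kip.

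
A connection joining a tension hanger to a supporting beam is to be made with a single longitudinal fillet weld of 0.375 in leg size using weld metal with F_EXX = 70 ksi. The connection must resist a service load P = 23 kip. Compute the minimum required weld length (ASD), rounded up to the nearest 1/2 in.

L = 4.5 in

Throat t_e = 0.707 × 0.375 = 0.2651 in.
r_n/Ω = (0.6 × 70 × 0.2651) / 2.0 = 5.568 kip/in.
L_req = P / (r_n/Ω) = 23 / 5.568 = 4.131 in total.
Round up → use L = 4.5 in.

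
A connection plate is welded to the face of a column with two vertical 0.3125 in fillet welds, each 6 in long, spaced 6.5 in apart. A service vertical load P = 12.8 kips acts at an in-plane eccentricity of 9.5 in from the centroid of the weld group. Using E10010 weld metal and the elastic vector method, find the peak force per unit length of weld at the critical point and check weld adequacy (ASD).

f_max ≈ 4.15 kip/in; adequate

E100XX → F_EXX = 100 ksi.
Total weld length L_w = 12 in. Treat welds as unit-width lines.
Polar moment about centroid: J = 2[d³/12 + d(b/2)²] = 2[6³/12 + 6×3.25²] = 162.8 in³.
Direct shear f_v = P/L_w = 12.8 / 12 = 1.067 kip/in (vertical).
Torsion M = P·e = 12.8 × 9.5 = 121.6 kip·in.
Critical point at (x, y) = (3.25, 3) from centroid. f_tx = M·y/J = 2.241 kip/in; f_ty = M·x/J = 2.428 kip/in.
Resultant f_max = √[f_tx² + (f_v + f_ty)²] = √[2.241² + (1.067 + 2.428)²] = 4.152 kip/in.
Capacity per unit length: r_n/Ω = (1/2.0) × 0.6 × 100 × (0.707 × 0.3125) = 6.628 kip/in.
4.152 ≤ 6.628 → adequate.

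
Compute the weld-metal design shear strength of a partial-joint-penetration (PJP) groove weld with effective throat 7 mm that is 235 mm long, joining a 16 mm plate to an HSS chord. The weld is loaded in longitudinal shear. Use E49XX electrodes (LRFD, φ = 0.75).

E49XX → F_EXX = 490 MPa.
Effective throat (given) t_e = 7 mm.
A_we = 7 × 235 = 1645 mm².
F_nw = 0.6 F_EXX = 294 MPa.
φR_n = 0.75 × 294 × 1645 × 10⁻³ = 362.7 kN.

φR_n ≈ 363 kN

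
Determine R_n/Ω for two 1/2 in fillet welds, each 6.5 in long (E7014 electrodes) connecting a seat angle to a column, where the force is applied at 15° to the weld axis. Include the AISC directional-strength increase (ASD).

R_n/Ω ≈ 103 kips

E70XX → F_EXX = 70 ksi.
t_e = 0.707 × 0.5 = 0.3535 in; A_we = 0.3535 × 13 = 4.595 in².
Directional factor: 1.0 + 0.5 sin^1.5(15°) = 1.066.
F_nw = 0.6 × 70 × 1.066 = 44.77 ksi.
R_n/Ω = (44.77 × 4.595) / 2.0 = 102.9 kips.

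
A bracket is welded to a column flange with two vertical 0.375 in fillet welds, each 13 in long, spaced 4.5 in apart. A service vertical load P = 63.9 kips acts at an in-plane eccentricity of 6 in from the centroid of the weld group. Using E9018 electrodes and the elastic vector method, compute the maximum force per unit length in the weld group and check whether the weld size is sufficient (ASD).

E90XX → F_EXX = 90 ksi.
Total weld length L_w = 26 in. Treat welds as unit-width lines.
Polar moment about centroid: J = 2[d³/12 + d(b/2)²] = 2[13³/12 + 13×2.25²] = 497.8 in³.
Direct shear f_v = P/L_w = 63.9 / 26 = 2.458 kip/in (vertical).
Torsion M = P·e = 63.9 × 6 = 383.4 kip·in.
Critical point at (x, y) = (2.25, 6.5) from centroid. f_tx = M·y/J = 5.006 kip/in; f_ty = M·x/J = 1.733 kip/in.
Resultant f_max = √[f_tx² + (f_v + f_ty)²] = √[5.006² + (2.458 + 1.733)²] = 6.529 kip/in.
Capacity per unit length: r_n/Ω = (1/2.0) × 0.6 × 90 × (0.707 × 0.375) = 7.158 kip/in.
6.529 ≤ 7.158 → adequate.

f_max ≈ 6.53 kip/in; adequate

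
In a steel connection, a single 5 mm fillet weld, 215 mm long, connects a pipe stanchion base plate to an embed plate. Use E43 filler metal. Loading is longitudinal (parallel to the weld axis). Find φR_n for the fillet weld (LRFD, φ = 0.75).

E43XX → F_EXX = 430 MPa.
Effective throat t_e = 0.707 × 5 = 3.535 mm.
Total length L = 215 mm; A_we = 3.535 × 215 = 760 mm².
F_nw = 0.6 F_EXX = 0.6 × 430 = 258 MPa.
φR_n = 0.75 × 258 × 760 × 10⁻³ = 147.1 kN.

φR_n ≈ 147 kN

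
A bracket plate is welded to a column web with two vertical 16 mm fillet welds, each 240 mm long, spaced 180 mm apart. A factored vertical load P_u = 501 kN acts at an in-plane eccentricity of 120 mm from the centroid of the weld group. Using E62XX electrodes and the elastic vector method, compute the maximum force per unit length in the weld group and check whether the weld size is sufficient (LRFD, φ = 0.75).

f_max ≈ 2240 N/mm; adequate

E62XX → F_EXX = 620 MPa.
Total weld length L_w = 480 mm. Treat welds as unit-width lines.
Polar moment about centroid: J = 2[d³/12 + d(b/2)²] = 2[240³/12 + 240×90²] = 6192000 mm³.
Direct shear f_v = P/L_w = 501×10³ / 480 = 1044 N/mm (vertical).
Torsion M = P·e = 501×10³ × 120 = 60120000 N·mm.
Critical point at (x, y) = (90, 120) from centroid. f_tx = M·y/J = 1165 N/mm; f_ty = M·x/J = 873.8 N/mm.
Resultant f_max = √[f_tx² + (f_v + f_ty)²] = √[1165² + (1044 + 873.8)²] = 2244 N/mm.
Capacity per unit length: φr_n = 0.75 × 0.6 × 620 × (0.707 × 16) = 3156 N/mm.
2244 ≤ 3156 → adequate.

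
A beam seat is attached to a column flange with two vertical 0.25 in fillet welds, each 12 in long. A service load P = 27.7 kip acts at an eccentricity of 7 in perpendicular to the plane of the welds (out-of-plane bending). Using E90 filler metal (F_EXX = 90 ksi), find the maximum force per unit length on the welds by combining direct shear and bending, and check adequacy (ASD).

f_max ≈ 4.2 kip/in; adequate

L_w = 2 × 12 = 24 in; section modulus (unit throat) S = 2 × L²/6 = 48 in².
Direct shear f_v = P/L_w = 27.7/24 = 1.154 kip/in.
Moment M = P × e = 27.7 × 7 = 193.9 kip·in; bending f_b = M/S = 4.04 kip/in.
f_max = √(f_v² + f_b²) = √(1.154² + 4.04²) = 4.201 kip/in.
r_n/Ω = (1/2.0) × 0.6 × 90 × (0.707 × 0.25) = 4.772 kip/in → adequate.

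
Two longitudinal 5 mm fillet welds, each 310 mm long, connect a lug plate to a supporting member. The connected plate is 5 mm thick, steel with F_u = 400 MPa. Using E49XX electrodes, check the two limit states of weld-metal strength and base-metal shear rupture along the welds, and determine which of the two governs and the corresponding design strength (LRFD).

φR_n ≈ 483 kN (weld metal governs)

E49XX → F_EXX = 490 MPa.
t_e = 0.707 × 5 = 3.535 mm; L = 620 mm.
Weld metal: φR_n = 0.75 × 0.6 × 490 × 3.535 × 620 × 10⁻³ = 483.3 kN.
Base metal (shear rupture): φR_n = 0.75 × 0.6 × 400 × 5 × 620 × 10⁻³ = 558 kN.
Governing: weld metal.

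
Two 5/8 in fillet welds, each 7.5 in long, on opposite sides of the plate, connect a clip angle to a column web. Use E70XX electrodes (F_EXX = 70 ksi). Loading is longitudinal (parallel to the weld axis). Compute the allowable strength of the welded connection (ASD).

Effective throat t_e = 0.707 × 0.625 = 0.4419 in.
Total length L = 15 in; A_we = 0.4419 × 15 = 6.628 in².
F_nw = 0.6 F_EXX = 0.6 × 70 = 42 ksi.
R_n = 42 × 6.628 = 278.4 kip; R_n/Ω = 278.4/2.0 = 139.2 kip.

R_n/Ω ≈ 139 kip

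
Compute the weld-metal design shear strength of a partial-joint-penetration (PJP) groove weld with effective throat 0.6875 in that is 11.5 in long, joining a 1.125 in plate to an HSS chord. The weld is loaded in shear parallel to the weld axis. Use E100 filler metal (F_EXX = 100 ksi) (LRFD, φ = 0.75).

Effective throat (given) t_e = 0.6875 in.
A_we = 0.6875 × 11.5 = 7.906 in².
F_nw = 0.6 F_EXX = 60 ksi.
φR_n = 0.75 × 60 × 7.906 = 355.8 kip.

φR_n ≈ 356 kip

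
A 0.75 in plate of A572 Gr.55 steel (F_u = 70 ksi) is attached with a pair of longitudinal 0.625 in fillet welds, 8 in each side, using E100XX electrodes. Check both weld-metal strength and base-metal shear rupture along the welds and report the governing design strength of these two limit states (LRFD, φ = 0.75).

φR_n ≈ 318 kips (weld metal governs)

E100XX → F_EXX = 100 ksi.
t_e = 0.707 × 0.625 = 0.4419 in; L = 16 in.
Weld metal: φR_n = 0.75 × 0.6 × 100 × 0.4419 × 16 = 318.1 kips.
Base metal (shear rupture): φR_n = 0.75 × 0.6 × 70 × 0.75 × 16 = 378 kips.
Governing: weld metal.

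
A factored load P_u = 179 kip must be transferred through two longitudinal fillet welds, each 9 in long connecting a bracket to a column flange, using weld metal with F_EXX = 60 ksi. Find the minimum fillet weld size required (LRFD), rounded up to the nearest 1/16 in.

Total weld length L = 18 in.
Required throat t_e = P_u / (φ × 0.6 F_EXX × L) = 179 / (0.75 × 0.6 × 60 × 18) = 0.3683 in.
Required leg w = t_e / 0.707 = 0.521 in → use 9/16 in.

w = 9/16 in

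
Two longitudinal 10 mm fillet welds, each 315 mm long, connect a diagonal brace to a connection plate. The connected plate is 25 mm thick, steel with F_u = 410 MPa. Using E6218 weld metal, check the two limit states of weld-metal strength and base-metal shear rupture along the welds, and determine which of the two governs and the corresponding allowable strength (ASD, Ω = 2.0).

R_n/Ω ≈ 828 kN (weld metal governs)

E62XX → F_EXX = 620 MPa.
t_e = 0.707 × 10 = 7.07 mm; L = 630 mm.
Weld metal: R_n/Ω = (1/2.0) × 0.6 × 620 × 7.07 × 630 × 10⁻³ = 828.5 kN.
Base metal (shear rupture): R_n/Ω = (1/2.0) × 0.6 × 410 × 25 × 630 × 10⁻³ = 1937 kN.
Governing: weld metal.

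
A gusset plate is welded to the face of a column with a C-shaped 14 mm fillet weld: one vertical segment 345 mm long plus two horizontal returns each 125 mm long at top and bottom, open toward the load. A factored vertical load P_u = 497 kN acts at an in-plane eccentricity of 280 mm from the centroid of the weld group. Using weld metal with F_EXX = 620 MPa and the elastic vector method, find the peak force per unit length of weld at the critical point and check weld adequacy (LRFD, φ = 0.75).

f_max ≈ 2860 N/mm; NOT adequate

Total weld length L_w = 595 mm. Treat welds as unit-width lines.
Centroid: x̄ = 2×125×62.5 / 595 = 26.26 mm from the vertical weld.
Polar moment about centroid: J = I_x + I_y = [345³/12 + 2×125×172.5²] + [345×26.26² + 2(125³/12 + 125×36.24²)] = 11750000 mm³.
Direct shear f_v = P/L_w = 497×10³ / 595 = 835.3 N/mm (vertical).
Torsion M = P·e = 497×10³ × 280 = 139160000 N·mm.
Critical point at (x, y) = (98.74, 172.5) from centroid. f_tx = M·y/J = 2043 N/mm; f_ty = M·x/J = 1169 N/mm.
Resultant f_max = √[f_tx² + (f_v + f_ty)²] = √[2043² + (835.3 + 1169)²] = 2862 N/mm.
Capacity per unit length: φr_n = 0.75 × 0.6 × 620 × (0.707 × 14) = 2762 N/mm.
2862 > 2762 → NOT adequate.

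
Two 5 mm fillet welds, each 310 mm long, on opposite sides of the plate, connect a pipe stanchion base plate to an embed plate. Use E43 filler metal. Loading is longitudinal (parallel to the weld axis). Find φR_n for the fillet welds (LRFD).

φR_n ≈ 424 kN

E43XX → F_EXX = 430 MPa.
Effective throat t_e = 0.707 × 5 = 3.535 mm.
Total length L = 620 mm; A_we = 3.535 × 620 = 2192 mm².
F_nw = 0.6 F_EXX = 0.6 × 430 = 258 MPa.
φR_n = 0.75 × 258 × 2192 × 10⁻³ = 424.1 kN.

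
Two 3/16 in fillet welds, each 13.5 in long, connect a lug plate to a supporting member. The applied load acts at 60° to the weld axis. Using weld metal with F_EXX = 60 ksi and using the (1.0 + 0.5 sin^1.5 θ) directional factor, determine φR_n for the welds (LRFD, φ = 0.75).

φR_n ≈ 136 kip

t_e = 0.707 × 0.1875 = 0.1326 in; A_we = 0.1326 × 27 = 3.579 in².
Directional factor: 1.0 + 0.5 sin^1.5(60°) = 1.403.
F_nw = 0.6 × 60 × 1.403 = 50.51 ksi.
φR_n = 0.75 × 50.51 × 3.579 = 135.6 kip.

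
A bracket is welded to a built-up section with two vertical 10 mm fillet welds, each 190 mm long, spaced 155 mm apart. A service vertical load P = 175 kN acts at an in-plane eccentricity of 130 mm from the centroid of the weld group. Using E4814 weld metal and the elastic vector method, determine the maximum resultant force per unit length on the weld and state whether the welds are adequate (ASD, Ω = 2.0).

f_max ≈ 1160 N/mm; NOT adequate

E48XX → F_EXX = 480 MPa.
Total weld length L_w = 380 mm. Treat welds as unit-width lines.
Polar moment about centroid: J = 2[d³/12 + d(b/2)²] = 2[190³/12 + 190×77.5²] = 3426000 mm³.
Direct shear f_v = P/L_w = 175×10³ / 380 = 460.5 N/mm (vertical).
Torsion M = P·e = 175×10³ × 130 = 22750000 N·mm.
Critical point at (x, y) = (77.5, 95) from centroid. f_tx = M·y/J = 630.9 N/mm; f_ty = M·x/J = 514.7 N/mm.
Resultant f_max = √[f_tx² + (f_v + f_ty)²] = √[630.9² + (460.5 + 514.7)²] = 1162 N/mm.
Capacity per unit length: r_n/Ω = (1/2.0) × 0.6 × 480 × (0.707 × 10) = 1018 N/mm.
1162 > 1018 → NOT adequate.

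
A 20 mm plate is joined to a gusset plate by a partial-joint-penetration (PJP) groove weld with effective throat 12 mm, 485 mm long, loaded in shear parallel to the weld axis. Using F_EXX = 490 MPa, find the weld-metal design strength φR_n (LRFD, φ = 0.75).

Effective throat (given) t_e = 12 mm.
A_we = 12 × 485 = 5820 mm².
F_nw = 0.6 F_EXX = 294 MPa.
φR_n = 0.75 × 294 × 5820 × 10⁻³ = 1283 kN.

φR_n ≈ 1280 kN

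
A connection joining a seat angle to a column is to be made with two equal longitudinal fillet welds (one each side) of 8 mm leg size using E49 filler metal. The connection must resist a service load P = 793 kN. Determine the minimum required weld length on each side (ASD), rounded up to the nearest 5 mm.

L = 480 mm on each side

E49XX → F_EXX = 490 MPa.
Throat t_e = 0.707 × 8 = 5.656 mm.
r_n/Ω = (0.6 × 490 × 5.656) / 2.0 = 831.4 N/mm = 0.8314 kN/mm.
L_req = P / (r_n/Ω) = 793 / 0.8314 = 953.8 mm total.
Per side: 953.8 / 2 = 476.9 mm.
Round up → use L = 480 mm on each side.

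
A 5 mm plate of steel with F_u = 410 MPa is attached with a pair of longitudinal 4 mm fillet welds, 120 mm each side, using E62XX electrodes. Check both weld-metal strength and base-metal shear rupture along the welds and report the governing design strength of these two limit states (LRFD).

E62XX → F_EXX = 620 MPa.
t_e = 0.707 × 4 = 2.828 mm; L = 240 mm.
Weld metal: φR_n = 0.75 × 0.6 × 620 × 2.828 × 240 × 10⁻³ = 189.4 kN.
Base metal (shear rupture): φR_n = 0.75 × 0.6 × 410 × 5 × 240 × 10⁻³ = 221.4 kN.
Governing: weld metal.

φR_n ≈ 189 kN (weld metal governs)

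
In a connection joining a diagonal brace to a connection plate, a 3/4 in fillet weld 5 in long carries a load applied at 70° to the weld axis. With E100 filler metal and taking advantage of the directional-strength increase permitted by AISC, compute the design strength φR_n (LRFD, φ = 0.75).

E100XX → F_EXX = 100 ksi.
t_e = 0.707 × 0.75 = 0.5302 in; A_we = 0.5302 × 5 = 2.651 in².
Directional factor: 1.0 + 0.5 sin^1.5(70°) = 1.455.
F_nw = 0.6 × 100 × 1.455 = 87.33 ksi.
φR_n = 0.75 × 87.33 × 2.651 = 173.6 kips.

φR_n ≈ 174 kips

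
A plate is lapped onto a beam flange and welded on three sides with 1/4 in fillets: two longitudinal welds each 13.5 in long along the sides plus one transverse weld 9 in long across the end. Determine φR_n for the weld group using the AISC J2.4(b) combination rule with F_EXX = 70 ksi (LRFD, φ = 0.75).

t_e = 0.707 × 0.25 = 0.1767 in.
R_nwl = 0.6 × 70 × 0.1767 × 27 = 200.4 kips (longitudinal, 2 welds).
R_nwt = 0.6 × 70 × 0.1767 × 9 = 66.81 kips (transverse, base value).
(i) R_nwl + R_nwt = 267.2 kips; (ii) 0.85 R_nwl + 1.5 R_nwt = 270.6 kips.
R_n = max = 270.6 kips [governs: (ii)]; φR_n = 202.9 kips.

φR_n ≈ 203 kips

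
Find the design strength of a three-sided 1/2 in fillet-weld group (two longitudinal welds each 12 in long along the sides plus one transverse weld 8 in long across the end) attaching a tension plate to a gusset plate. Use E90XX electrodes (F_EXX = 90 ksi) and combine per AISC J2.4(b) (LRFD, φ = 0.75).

t_e = 0.707 × 0.5 = 0.3535 in.
R_nwl = 0.6 × 90 × 0.3535 × 24 = 458.1 kips (longitudinal, 2 welds).
R_nwt = 0.6 × 90 × 0.3535 × 8 = 152.7 kips (transverse, base value).
(i) R_nwl + R_nwt = 610.8 kips; (ii) 0.85 R_nwl + 1.5 R_nwt = 618.5 kips.
R_n = max = 618.5 kips [governs: (ii)]; φR_n = 463.9 kips.

φR_n ≈ 464 kips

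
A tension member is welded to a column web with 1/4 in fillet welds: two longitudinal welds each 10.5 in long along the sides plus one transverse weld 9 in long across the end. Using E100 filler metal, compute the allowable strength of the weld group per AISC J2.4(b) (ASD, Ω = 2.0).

E100XX → F_EXX = 100 ksi.
t_e = 0.707 × 0.25 = 0.1767 in.
R_nwl = 0.6 × 100 × 0.1767 × 21 = 222.7 kips (longitudinal, 2 welds).
R_nwt = 0.6 × 100 × 0.1767 × 9 = 95.44 kips (transverse, base value).
(i) R_nwl + R_nwt = 318.1 kips; (ii) 0.85 R_nwl + 1.5 R_nwt = 332.5 kips.
R_n = max = 332.5 kips [governs: (ii)]; R_n/Ω = 166.2 kips.

R_n/Ω ≈ 166 kips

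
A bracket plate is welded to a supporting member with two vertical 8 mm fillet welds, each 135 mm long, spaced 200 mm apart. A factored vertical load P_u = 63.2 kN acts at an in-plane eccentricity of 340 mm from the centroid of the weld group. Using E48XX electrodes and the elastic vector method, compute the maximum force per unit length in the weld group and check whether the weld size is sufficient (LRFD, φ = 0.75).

E48XX → F_EXX = 480 MPa.
Total weld length L_w = 270 mm. Treat welds as unit-width lines.
Polar moment about centroid: J = 2[d³/12 + d(b/2)²] = 2[135³/12 + 135×100²] = 3110000 mm³.
Direct shear f_v = P/L_w = 63.2×10³ / 270 = 234.1 N/mm (vertical).
Torsion M = P·e = 63.2×10³ × 340 = 21488000 N·mm.
Critical point at (x, y) = (100, 67.5) from centroid. f_tx = M·y/J = 466.4 N/mm; f_ty = M·x/J = 690.9 N/mm.
Resultant f_max = √[f_tx² + (f_v + f_ty)²] = √[466.4² + (234.1 + 690.9)²] = 1036 N/mm.
Capacity per unit length: φr_n = 0.75 × 0.6 × 480 × (0.707 × 8) = 1222 N/mm.
1036 ≤ 1222 → adequate.

f_max ≈ 1040 N/mm; adequate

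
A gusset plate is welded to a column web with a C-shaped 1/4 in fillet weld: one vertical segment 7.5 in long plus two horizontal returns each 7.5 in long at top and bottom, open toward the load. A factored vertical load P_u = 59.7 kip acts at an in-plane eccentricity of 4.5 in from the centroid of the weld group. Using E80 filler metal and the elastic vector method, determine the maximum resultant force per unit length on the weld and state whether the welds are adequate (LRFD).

E80XX → F_EXX = 80 ksi.
Total weld length L_w = 22.5 in. Treat welds as unit-width lines.
Centroid: x̄ = 2×7.5×3.75 / 22.5 = 2.5 in from the vertical weld.
Polar moment about centroid: J = I_x + I_y = [7.5³/12 + 2×7.5×3.75²] + [7.5×2.5² + 2(7.5³/12 + 7.5×1.25²)] = 386.7 in³.
Direct shear f_v = P/L_w = 59.7 / 22.5 = 2.653 kip/in (vertical).
Torsion M = P·e = 59.7 × 4.5 = 268.65 kip·in.
Critical point at (x, y) = (5, 3.75) from centroid. f_tx = M·y/J = 2.605 kip/in; f_ty = M·x/J = 3.473 kip/in.
Resultant f_max = √[f_tx² + (f_v + f_ty)²] = √[2.605² + (2.653 + 3.473)²] = 6.658 kip/in.
Capacity per unit length: φr_n = 0.75 × 0.6 × 80 × (0.707 × 0.25) = 6.363 kip/in.
6.658 > 6.363 → NOT adequate.

f_max ≈ 6.66 kip/in; NOT adequate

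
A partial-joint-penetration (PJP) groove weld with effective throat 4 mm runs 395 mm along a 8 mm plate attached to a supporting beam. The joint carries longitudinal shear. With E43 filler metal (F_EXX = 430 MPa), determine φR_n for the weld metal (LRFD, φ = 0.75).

Effective throat (given) t_e = 4 mm.
A_we = 4 × 395 = 1580 mm².
F_nw = 0.6 F_EXX = 258 MPa.
φR_n = 0.75 × 258 × 1580 × 10⁻³ = 305.7 kN.

φR_n ≈ 306 kN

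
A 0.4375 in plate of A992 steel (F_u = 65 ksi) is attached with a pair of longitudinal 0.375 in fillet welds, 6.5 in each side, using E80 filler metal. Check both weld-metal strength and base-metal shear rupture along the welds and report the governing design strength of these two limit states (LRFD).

φR_n ≈ 124 kip (weld metal governs)

E80XX → F_EXX = 80 ksi.
t_e = 0.707 × 0.375 = 0.2651 in; L = 13 in.
Weld metal: φR_n = 0.75 × 0.6 × 80 × 0.2651 × 13 = 124.1 kip.
Base metal (shear rupture): φR_n = 0.75 × 0.6 × 65 × 0.4375 × 13 = 166.4 kip.
Governing: weld metal.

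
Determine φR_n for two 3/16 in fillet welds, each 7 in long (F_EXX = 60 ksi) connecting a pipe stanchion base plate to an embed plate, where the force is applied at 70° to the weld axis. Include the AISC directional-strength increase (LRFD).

t_e = 0.707 × 0.1875 = 0.1326 in; A_we = 0.1326 × 14 = 1.856 in².
Directional factor: 1.0 + 0.5 sin^1.5(70°) = 1.455.
F_nw = 0.6 × 60 × 1.455 = 52.4 ksi.
φR_n = 0.75 × 52.4 × 1.856 = 72.93 kips.

φR_n ≈ 72.9 kips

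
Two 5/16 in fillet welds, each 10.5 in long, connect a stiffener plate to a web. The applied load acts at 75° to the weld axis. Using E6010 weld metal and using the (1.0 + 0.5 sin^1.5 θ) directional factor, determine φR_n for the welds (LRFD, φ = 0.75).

E60XX → F_EXX = 60 ksi.
t_e = 0.707 × 0.3125 = 0.2209 in; A_we = 0.2209 × 21 = 4.64 in².
Directional factor: 1.0 + 0.5 sin^1.5(75°) = 1.475.
F_nw = 0.6 × 60 × 1.475 = 53.09 ksi.
φR_n = 0.75 × 53.09 × 4.64 = 184.7 kips.

φR_n ≈ 185 kips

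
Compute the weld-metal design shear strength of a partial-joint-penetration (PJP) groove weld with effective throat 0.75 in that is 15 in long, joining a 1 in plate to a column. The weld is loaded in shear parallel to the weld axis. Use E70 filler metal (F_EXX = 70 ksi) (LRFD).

Effective throat (given) t_e = 0.75 in.
A_we = 0.75 × 15 = 11.25 in².
F_nw = 0.6 F_EXX = 42 ksi.
φR_n = 0.75 × 42 × 11.25 = 354.4 kips.

φR_n ≈ 354 kips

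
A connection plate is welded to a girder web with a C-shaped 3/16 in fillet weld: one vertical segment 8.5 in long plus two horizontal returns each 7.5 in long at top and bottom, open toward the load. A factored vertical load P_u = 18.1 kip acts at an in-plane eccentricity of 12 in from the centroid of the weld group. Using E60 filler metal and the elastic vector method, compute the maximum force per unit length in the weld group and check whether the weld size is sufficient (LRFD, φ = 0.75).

f_max ≈ 3.7 kip/in; NOT adequate

E60XX → F_EXX = 60 ksi.
Total weld length L_w = 23.5 in. Treat welds as unit-width lines.
Centroid: x̄ = 2×7.5×3.75 / 23.5 = 2.394 in from the vertical weld.
Polar moment about centroid: J = I_x + I_y = [8.5³/12 + 2×7.5×4.25²] + [8.5×2.394² + 2(7.5³/12 + 7.5×1.356²)] = 468.7 in³.
Direct shear f_v = P/L_w = 18.1 / 23.5 = 0.7702 kip/in (vertical).
Torsion M = P·e = 18.1 × 12 = 217.2 kip·in.
Critical point at (x, y) = (5.106, 4.25) from centroid. f_tx = M·y/J = 1.969 kip/in; f_ty = M·x/J = 2.366 kip/in.
Resultant f_max = √[f_tx² + (f_v + f_ty)²] = √[1.969² + (0.7702 + 2.366)²] = 3.703 kip/in.
Capacity per unit length: φr_n = 0.75 × 0.6 × 60 × (0.707 × 0.1875) = 3.579 kip/in.
3.703 > 3.579 → NOT adequate.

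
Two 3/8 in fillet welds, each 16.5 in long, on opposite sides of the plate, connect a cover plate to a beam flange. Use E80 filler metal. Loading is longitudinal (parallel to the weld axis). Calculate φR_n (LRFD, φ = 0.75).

E80XX → F_EXX = 80 ksi.
Effective throat t_e = 0.707 × 0.375 = 0.2651 in.
Total length L = 33 in; A_we = 0.2651 × 33 = 8.749 in².
F_nw = 0.6 F_EXX = 0.6 × 80 = 48 ksi.
φR_n = 0.75 × 48 × 8.749 = 315 kip.

φR_n ≈ 315 kip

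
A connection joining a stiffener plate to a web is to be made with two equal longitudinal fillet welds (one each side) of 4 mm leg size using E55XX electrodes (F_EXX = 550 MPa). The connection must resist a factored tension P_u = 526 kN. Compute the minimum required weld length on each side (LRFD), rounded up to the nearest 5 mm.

L = 380 mm on each side

Throat t_e = 0.707 × 4 = 2.828 mm.
φr_n = 0.75 × 0.6 × 550 × 2.828 × 10⁻³ = 0.6999 kN/mm.
L_req = P_u / φr_n = 526 / 0.6999 = 751.5 mm total.
Per side: 751.5 / 2 = 375.8 mm.
Round up → use L = 380 mm on each side.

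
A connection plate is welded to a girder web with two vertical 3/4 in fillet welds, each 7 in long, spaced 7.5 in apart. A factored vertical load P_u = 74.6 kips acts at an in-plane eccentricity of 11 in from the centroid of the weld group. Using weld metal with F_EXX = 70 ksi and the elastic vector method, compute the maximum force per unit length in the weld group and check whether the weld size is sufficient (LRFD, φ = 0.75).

Total weld length L_w = 14 in. Treat welds as unit-width lines.
Polar moment about centroid: J = 2[d³/12 + d(b/2)²] = 2[7³/12 + 7×3.75²] = 254 in³.
Direct shear f_v = P/L_w = 74.6 / 14 = 5.329 kip/in (vertical).
Torsion M = P·e = 74.6 × 11 = 820.6 kip·in.
Critical point at (x, y) = (3.75, 3.5) from centroid. f_tx = M·y/J = 11.31 kip/in; f_ty = M·x/J = 12.11 kip/in.
Resultant f_max = √[f_tx² + (f_v + f_ty)²] = √[11.31² + (5.329 + 12.11)²] = 20.79 kip/in.
Capacity per unit length: φr_n = 0.75 × 0.6 × 70 × (0.707 × 0.75) = 16.7 kip/in.
20.79 > 16.7 → NOT adequate.

f_max ≈ 20.8 kip/in; NOT adequate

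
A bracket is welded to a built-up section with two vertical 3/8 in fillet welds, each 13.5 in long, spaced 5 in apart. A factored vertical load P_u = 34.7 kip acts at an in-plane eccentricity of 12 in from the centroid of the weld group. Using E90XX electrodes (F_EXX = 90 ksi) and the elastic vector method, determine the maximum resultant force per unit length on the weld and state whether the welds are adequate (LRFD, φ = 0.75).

f_max ≈ 5.75 kip/in; adequate

Total weld length L_w = 27 in. Treat welds as unit-width lines.
Polar moment about centroid: J = 2[d³/12 + d(b/2)²] = 2[13.5³/12 + 13.5×2.5²] = 578.8 in³.
Direct shear f_v = P/L_w = 34.7 / 27 = 1.285 kip/in (vertical).
Torsion M = P·e = 34.7 × 12 = 416.4 kip·in.
Critical point at (x, y) = (2.5, 6.75) from centroid. f_tx = M·y/J = 4.856 kip/in; f_ty = M·x/J = 1.799 kip/in.
Resultant f_max = √[f_tx² + (f_v + f_ty)²] = √[4.856² + (1.285 + 1.799)²] = 5.752 kip/in.
Capacity per unit length: φr_n = 0.75 × 0.6 × 90 × (0.707 × 0.375) = 10.74 kip/in.
5.752 ≤ 10.74 → adequate.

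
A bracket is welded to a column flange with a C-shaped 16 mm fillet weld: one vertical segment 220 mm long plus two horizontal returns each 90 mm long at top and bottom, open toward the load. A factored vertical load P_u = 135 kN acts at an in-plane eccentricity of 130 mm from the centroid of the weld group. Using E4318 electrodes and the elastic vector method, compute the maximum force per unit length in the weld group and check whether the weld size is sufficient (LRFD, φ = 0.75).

E43XX → F_EXX = 430 MPa.
Total weld length L_w = 400 mm. Treat welds as unit-width lines.
Centroid: x̄ = 2×90×45 / 400 = 20.25 mm from the vertical weld.
Polar moment about centroid: J = I_x + I_y = [220³/12 + 2×90×110²] + [220×20.25² + 2(90³/12 + 90×24.75²)] = 3387000 mm³.
Direct shear f_v = P/L_w = 135×10³ / 400 = 337.5 N/mm (vertical).
Torsion M = P·e = 135×10³ × 130 = 17550000 N·mm.
Critical point at (x, y) = (69.75, 110) from centroid. f_tx = M·y/J = 569.9 N/mm; f_ty = M·x/J = 361.4 N/mm.
Resultant f_max = √[f_tx² + (f_v + f_ty)²] = √[569.9² + (337.5 + 361.4)²] = 901.8 N/mm.
Capacity per unit length: φr_n = 0.75 × 0.6 × 430 × (0.707 × 16) = 2189 N/mm.
901.8 ≤ 2189 → adequate.

f_max ≈ 902 N/mm; adequate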